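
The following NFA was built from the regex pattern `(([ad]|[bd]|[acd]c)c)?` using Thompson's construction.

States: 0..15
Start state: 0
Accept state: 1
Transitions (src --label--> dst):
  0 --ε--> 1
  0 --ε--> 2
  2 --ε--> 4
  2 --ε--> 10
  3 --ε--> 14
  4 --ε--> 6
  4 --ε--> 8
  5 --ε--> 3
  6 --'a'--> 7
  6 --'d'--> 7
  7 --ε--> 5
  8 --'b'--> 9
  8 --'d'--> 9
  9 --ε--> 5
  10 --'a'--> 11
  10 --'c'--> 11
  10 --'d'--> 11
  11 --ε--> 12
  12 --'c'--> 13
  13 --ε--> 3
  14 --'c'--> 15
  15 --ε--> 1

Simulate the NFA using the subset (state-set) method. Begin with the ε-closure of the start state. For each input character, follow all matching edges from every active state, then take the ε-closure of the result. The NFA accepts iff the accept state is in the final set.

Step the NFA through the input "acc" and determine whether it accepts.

S₀ = ε-closure({0}) = {0,1,2,4,6,8,10}
'a' @ 1: {3,5,7,11,12,14}
'c' @ 2: {1,3,13,14,15}  [accepting]
'c' @ 3: {1,15}  [accepting]
after full input: {1,15}  (accept=1 in)

Answer: ACCEPT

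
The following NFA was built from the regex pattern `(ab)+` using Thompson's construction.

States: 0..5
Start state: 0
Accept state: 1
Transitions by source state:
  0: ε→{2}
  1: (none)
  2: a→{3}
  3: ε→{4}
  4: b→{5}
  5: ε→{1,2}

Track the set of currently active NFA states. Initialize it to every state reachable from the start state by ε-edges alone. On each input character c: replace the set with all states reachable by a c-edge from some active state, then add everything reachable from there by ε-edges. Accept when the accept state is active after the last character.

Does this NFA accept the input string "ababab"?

Answer: ACCEPT

Trace:
S₀ = ε-closure({0}) = {0,2}
'a' @ 1: {3,4}
'b' @ 2: {1,2,5}  (accept∈set)
'a' @ 3: {3,4}
'b' @ 4: {1,2,5}  (accept∈set)
'a' @ 5: {3,4}
'b' @ 6: {1,2,5}  (accept∈set)
after full input: {1,2,5}  (accept=1 in)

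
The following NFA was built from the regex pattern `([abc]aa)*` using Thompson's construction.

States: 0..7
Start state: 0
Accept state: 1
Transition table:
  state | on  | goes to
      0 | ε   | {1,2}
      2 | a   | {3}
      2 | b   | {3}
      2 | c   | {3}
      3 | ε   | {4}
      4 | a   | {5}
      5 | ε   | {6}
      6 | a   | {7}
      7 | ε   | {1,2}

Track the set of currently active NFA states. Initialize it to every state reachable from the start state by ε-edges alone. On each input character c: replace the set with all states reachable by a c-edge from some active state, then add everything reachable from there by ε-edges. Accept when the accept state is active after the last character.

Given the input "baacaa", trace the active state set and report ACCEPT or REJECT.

start: ε-closure({0}) = {0,1,2}
'b' @ 1: {3,4}
'a' @ 2: {5,6}
'a' @ 3: {1,2,7}  ✓accept
'c' @ 4: {3,4}
'a' @ 5: {5,6}
'a' @ 6: {1,2,7}  ✓accept
after full input: {1,2,7}  (accept=1 in)

Answer: ACCEPT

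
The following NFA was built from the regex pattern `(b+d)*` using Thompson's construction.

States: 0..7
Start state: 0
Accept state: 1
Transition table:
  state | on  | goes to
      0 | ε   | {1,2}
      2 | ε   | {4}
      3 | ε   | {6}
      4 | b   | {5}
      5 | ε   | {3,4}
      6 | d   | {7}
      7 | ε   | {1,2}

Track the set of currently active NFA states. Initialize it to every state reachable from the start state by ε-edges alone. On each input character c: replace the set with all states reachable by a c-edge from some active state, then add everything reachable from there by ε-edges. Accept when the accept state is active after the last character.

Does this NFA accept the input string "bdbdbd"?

Answer: ACCEPT

Derivation:
initial (ε-close {0}): {0,1,2,4}
'b' @ 1: {3,4,5,6}
'd' @ 2: {1,2,4,7}  (accept∈set)
'b' @ 3: {3,4,5,6}
'd' @ 4: {1,2,4,7}  (accept∈set)
'b' @ 5: {3,4,5,6}
'd' @ 6: {1,2,4,7}  (accept∈set)
end set {1,2,4,7} — state 1 in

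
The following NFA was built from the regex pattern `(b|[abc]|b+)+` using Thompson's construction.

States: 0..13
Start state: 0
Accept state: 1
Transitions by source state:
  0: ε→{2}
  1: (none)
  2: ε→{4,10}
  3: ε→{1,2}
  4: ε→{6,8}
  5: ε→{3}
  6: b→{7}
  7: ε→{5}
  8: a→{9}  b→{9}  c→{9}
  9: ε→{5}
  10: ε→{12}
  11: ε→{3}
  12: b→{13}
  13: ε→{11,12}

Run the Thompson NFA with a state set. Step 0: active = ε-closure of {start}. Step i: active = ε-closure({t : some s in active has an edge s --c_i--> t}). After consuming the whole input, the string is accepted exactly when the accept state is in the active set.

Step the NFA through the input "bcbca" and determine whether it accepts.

Answer: ACCEPT

Trace:
start: ε-closure({0}) = {0,2,4,6,8,10,12}
'b' @ 1: {1,2,3,4,5,6,7,8,9,10,11,12,13}  [accepting]
'c' @ 2: {1,2,3,4,5,6,8,9,10,12}  [accepting]
'b' @ 3: {1,2,3,4,5,6,7,8,9,10,11,12,13}  [accepting]
'c' @ 4: {1,2,3,4,5,6,8,9,10,12}  [accepting]
'a' @ 5: {1,2,3,4,5,6,8,9,10,12}  [accepting]
after full input: {1,2,3,4,5,6,8,9,10,12}  (accept=1 in)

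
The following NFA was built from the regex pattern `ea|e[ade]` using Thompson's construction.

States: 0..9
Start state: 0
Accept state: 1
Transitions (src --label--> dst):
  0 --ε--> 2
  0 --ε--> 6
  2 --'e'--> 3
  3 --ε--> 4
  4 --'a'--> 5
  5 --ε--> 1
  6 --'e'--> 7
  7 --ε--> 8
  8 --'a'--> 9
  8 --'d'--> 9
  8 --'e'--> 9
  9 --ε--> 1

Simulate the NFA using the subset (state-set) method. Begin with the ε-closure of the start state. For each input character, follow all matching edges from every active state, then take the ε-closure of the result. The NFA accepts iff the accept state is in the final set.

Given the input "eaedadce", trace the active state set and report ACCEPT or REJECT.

start: ε-closure({0}) = {0,2,6}
'e' @ 1: {3,4,7,8}
'a' @ 2: {1,5,9}  [accepting]
'e' @ 3: {}  — state set empty
rest 'dadce' ignored (set empty)
end set {} — state 1 not in

Answer: REJECT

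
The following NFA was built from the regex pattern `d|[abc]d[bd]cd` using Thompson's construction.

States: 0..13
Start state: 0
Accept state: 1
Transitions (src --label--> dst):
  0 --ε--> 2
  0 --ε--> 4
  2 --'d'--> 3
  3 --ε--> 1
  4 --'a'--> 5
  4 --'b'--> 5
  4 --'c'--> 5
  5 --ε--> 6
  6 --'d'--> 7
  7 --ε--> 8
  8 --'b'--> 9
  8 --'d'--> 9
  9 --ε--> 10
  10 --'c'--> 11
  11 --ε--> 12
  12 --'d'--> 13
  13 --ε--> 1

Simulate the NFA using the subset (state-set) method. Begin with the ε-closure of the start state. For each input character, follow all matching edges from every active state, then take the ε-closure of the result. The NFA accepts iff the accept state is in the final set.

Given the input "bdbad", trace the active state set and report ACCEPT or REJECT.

Answer: REJECT

Derivation:
S₀ = ε-closure({0}) = {0,2,4}
'b' @ 1: {5,6}
'd' @ 2: {7,8}
'b' @ 3: {9,10}
'a' @ 4: {}  — no active states
rest 'd' ignored (set empty)
after full input: {}  (accept=1 not in)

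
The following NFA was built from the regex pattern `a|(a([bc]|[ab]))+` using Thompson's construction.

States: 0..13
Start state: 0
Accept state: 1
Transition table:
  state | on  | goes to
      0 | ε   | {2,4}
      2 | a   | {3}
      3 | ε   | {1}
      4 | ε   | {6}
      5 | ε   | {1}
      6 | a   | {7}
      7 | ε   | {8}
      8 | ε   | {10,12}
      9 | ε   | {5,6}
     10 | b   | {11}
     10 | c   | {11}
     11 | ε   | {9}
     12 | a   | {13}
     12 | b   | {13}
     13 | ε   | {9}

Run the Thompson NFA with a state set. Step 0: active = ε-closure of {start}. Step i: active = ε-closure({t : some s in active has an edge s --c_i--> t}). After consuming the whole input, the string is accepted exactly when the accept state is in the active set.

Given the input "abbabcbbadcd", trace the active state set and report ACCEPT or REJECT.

Answer: REJECT

Derivation:
S₀ = ε-closure({0}) = {0,2,4,6}
'a' @ 1: {1,3,7,8,10,12}  ✓accept
'b' @ 2: {1,5,6,9,11,13}  ✓accept
'b' @ 3: {}  — dead — no transitions
rest 'abcbbadcd' ignored (set empty)
after full input: {}  (accept=1 not in)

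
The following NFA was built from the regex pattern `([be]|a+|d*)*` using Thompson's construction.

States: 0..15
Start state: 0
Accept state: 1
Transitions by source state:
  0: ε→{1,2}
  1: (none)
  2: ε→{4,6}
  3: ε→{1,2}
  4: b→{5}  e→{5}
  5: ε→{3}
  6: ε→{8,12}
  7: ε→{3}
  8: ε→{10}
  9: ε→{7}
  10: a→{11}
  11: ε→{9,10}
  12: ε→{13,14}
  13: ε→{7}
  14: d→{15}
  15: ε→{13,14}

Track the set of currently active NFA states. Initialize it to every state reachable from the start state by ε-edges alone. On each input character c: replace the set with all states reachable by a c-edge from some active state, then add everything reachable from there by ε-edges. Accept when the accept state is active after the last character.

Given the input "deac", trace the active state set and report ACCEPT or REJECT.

initial (ε-close {0}): {0,1,2,3,4,6,7,8,10,12,13,14}
'd' @ 1: {1,2,3,4,6,7,8,10,12,13,14,15}  (accept∈set)
'e' @ 2: {1,2,3,4,5,6,7,8,10,12,13,14}  (accept∈set)
'a' @ 3: {1,2,3,4,6,7,8,9,10,11,12,13,14}  (accept∈set)
'c' @ 4: {}  — state set empty
final: {}; accept 1 not in set

Answer: REJECT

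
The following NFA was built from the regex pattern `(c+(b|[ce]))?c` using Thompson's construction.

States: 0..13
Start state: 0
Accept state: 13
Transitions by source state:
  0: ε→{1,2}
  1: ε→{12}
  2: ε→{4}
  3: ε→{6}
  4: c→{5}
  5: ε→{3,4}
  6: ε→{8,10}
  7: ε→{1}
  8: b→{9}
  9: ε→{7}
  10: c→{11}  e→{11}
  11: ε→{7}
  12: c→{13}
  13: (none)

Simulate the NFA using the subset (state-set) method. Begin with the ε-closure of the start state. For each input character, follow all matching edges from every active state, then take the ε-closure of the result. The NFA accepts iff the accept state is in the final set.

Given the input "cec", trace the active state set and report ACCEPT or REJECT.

Answer: ACCEPT

Trace:
S₀ = ε-closure({0}) = {0,1,2,4,12}
'c' @ 1: {3,4,5,6,8,10,13}  ✓accept
'e' @ 2: {1,7,11,12}
'c' @ 3: {13}  ✓accept
end set {13} — state 13 in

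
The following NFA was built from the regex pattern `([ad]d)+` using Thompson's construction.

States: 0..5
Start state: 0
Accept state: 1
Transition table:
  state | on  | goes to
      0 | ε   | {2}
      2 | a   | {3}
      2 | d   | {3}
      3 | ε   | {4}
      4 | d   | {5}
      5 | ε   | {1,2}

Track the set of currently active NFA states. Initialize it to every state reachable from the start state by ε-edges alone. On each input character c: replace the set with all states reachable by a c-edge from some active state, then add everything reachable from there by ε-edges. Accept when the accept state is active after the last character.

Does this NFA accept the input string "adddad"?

S₀ = ε-closure({0}) = {0,2}
'a' @ 1: {3,4}
'd' @ 2: {1,2,5}  [accepting]
'd' @ 3: {3,4}
'd' @ 4: {1,2,5}  [accepting]
'a' @ 5: {3,4}
'd' @ 6: {1,2,5}  [accepting]
final: {1,2,5}; accept 1 in set

Answer: ACCEPT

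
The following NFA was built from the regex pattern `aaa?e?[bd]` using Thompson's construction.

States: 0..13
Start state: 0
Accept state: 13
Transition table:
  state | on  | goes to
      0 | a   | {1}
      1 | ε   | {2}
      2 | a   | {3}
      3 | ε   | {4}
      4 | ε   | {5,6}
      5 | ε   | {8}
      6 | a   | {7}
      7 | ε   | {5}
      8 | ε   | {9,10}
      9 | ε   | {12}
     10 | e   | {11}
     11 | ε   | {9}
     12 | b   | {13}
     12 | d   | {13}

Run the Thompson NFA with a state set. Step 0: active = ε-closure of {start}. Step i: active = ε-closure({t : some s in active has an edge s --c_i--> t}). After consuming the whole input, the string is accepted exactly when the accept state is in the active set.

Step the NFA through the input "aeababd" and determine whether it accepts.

Answer: REJECT

Trace:
S₀ = ε-closure({0}) = {0}
'a' @ 1: {1,2}
'e' @ 2: {}  — dead — no transitions
rest 'ababd' ignored (set empty)
end set {} — state 13 not in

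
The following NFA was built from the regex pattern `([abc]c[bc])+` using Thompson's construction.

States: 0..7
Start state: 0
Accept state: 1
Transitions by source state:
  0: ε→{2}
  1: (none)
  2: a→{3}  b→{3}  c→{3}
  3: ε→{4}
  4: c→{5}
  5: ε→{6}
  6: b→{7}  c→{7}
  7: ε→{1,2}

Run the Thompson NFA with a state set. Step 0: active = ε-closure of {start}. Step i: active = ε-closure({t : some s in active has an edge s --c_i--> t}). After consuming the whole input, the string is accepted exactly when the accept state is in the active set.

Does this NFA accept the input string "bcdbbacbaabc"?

start: ε-closure({0}) = {0,2}
'b' @ 1: {3,4}
'c' @ 2: {5,6}
'd' @ 3: {}  — state set empty
rest 'bbacbaabc' ignored (set empty)
after full input: {}  (accept=1 not in)

Answer: REJECT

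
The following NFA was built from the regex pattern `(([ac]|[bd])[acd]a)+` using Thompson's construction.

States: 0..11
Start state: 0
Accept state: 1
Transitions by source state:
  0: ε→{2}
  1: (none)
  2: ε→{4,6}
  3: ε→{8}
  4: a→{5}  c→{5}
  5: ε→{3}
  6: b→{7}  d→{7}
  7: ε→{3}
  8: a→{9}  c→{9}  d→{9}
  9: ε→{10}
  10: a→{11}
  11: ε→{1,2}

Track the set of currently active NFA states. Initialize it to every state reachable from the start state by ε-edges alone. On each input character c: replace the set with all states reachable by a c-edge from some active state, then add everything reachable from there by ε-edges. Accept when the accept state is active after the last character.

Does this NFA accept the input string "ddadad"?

S₀ = ε-closure({0}) = {0,2,4,6}
'd' @ 1: {3,7,8}
'd' @ 2: {9,10}
'a' @ 3: {1,2,4,6,11}  [accepting]
'd' @ 4: {3,7,8}
'a' @ 5: {9,10}
'd' @ 6: {}  — dead — no transitions
final: {}; accept 1 not in set

Answer: REJECT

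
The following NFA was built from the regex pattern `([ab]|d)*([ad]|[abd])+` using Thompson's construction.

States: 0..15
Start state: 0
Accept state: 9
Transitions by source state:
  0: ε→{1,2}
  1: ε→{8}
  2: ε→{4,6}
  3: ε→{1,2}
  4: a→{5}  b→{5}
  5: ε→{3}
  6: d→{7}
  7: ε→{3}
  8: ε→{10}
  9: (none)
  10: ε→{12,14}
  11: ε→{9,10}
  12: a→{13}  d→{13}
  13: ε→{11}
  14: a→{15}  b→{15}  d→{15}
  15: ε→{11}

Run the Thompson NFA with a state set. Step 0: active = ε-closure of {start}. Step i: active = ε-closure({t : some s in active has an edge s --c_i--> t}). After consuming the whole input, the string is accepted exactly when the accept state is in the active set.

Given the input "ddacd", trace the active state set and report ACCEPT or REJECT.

start: ε-closure({0}) = {0,1,2,4,6,8,10,12,14}
'd' @ 1: {1,2,3,4,6,7,8,9,10,11,12,13,14,15}  (accept∈set)
'd' @ 2: {1,2,3,4,6,7,8,9,10,11,12,13,14,15}  (accept∈set)
'a' @ 3: {1,2,3,4,5,6,8,9,10,11,12,13,14,15}  (accept∈set)
'c' @ 4: {}  — state set empty
rest 'd' ignored (set empty)
final: {}; accept 9 not in set

Answer: REJECT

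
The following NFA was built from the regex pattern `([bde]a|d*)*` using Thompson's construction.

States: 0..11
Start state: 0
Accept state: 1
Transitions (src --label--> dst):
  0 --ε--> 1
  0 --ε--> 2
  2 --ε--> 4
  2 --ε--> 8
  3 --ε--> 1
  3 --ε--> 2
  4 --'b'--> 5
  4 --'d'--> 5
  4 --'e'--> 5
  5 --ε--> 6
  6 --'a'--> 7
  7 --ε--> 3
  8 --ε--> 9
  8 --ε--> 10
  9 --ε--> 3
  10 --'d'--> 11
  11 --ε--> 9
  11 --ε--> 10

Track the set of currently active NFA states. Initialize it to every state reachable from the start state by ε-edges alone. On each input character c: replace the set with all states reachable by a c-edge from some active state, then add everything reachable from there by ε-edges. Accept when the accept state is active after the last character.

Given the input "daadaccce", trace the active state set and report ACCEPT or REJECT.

Answer: REJECT

Steps:
initial (ε-close {0}): {0,1,2,3,4,8,9,10}
'd' @ 1: {1,2,3,4,5,6,8,9,10,11}  ✓accept
'a' @ 2: {1,2,3,4,7,8,9,10}  ✓accept
'a' @ 3: {}  — state set empty
rest 'daccce' ignored (set empty)
after full input: {}  (accept=1 not in)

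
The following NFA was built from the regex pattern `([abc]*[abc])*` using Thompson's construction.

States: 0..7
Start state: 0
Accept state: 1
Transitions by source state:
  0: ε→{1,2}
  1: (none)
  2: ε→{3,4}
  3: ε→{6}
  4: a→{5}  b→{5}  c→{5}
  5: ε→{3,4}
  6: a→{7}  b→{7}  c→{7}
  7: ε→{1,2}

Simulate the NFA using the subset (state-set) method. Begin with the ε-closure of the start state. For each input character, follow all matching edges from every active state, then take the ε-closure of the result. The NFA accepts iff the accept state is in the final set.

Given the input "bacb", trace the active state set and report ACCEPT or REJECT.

start: ε-closure({0}) = {0,1,2,3,4,6}
'b' @ 1: {1,2,3,4,5,6,7}  [accepting]
'a' @ 2: {1,2,3,4,5,6,7}  [accepting]
'c' @ 3: {1,2,3,4,5,6,7}  [accepting]
'b' @ 4: {1,2,3,4,5,6,7}  [accepting]
final: {1,2,3,4,5,6,7}; accept 1 in set

Answer: ACCEPT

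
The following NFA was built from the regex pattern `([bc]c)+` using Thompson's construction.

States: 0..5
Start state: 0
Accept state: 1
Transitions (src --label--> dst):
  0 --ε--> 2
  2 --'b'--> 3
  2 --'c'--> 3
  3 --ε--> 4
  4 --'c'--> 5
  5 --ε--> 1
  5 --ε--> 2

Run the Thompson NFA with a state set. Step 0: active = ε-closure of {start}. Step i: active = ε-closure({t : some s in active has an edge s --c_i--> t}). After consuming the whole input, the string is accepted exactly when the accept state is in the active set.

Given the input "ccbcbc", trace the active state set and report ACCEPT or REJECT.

Answer: ACCEPT

Steps:
S₀ = ε-closure({0}) = {0,2}
'c' @ 1: {3,4}
'c' @ 2: {1,2,5}  [accepting]
'b' @ 3: {3,4}
'c' @ 4: {1,2,5}  [accepting]
'b' @ 5: {3,4}
'c' @ 6: {1,2,5}  [accepting]
final: {1,2,5}; accept 1 in set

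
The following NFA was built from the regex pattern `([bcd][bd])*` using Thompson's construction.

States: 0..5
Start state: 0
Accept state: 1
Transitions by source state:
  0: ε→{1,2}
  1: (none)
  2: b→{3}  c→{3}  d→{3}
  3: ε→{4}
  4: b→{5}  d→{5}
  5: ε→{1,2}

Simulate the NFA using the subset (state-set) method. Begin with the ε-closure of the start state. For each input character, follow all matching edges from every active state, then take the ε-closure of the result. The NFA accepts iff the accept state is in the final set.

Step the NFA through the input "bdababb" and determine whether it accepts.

Answer: REJECT

Derivation:
start: ε-closure({0}) = {0,1,2}
'b' @ 1: {3,4}
'd' @ 2: {1,2,5}  ✓accept
'a' @ 3: {}  — state set empty
rest 'babb' ignored (set empty)
end set {} — state 1 not in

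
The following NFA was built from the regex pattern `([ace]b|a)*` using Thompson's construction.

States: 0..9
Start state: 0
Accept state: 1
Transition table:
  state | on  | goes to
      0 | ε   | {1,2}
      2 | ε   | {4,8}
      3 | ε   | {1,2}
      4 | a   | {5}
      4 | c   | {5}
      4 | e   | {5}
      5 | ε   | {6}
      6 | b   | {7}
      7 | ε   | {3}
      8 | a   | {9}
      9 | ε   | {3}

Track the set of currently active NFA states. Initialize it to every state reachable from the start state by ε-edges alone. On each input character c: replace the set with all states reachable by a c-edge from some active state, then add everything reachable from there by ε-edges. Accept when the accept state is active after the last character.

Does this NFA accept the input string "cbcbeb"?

start: ε-closure({0}) = {0,1,2,4,8}
'c' @ 1: {5,6}
'b' @ 2: {1,2,3,4,7,8}  ✓accept
'c' @ 3: {5,6}
'b' @ 4: {1,2,3,4,7,8}  ✓accept
'e' @ 5: {5,6}
'b' @ 6: {1,2,3,4,7,8}  ✓accept
final: {1,2,3,4,7,8}; accept 1 in set

Answer: ACCEPT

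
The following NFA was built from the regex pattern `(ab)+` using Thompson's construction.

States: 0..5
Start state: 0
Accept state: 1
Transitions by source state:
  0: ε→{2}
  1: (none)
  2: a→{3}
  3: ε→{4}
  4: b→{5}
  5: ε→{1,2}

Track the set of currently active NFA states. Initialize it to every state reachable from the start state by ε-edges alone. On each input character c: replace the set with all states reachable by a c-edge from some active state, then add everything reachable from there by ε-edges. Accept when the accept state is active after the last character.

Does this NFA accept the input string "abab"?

Answer: ACCEPT

Derivation:
S₀ = ε-closure({0}) = {0,2}
'a' @ 1: {3,4}
'b' @ 2: {1,2,5}  (accept∈set)
'a' @ 3: {3,4}
'b' @ 4: {1,2,5}  (accept∈set)
final: {1,2,5}; accept 1 in set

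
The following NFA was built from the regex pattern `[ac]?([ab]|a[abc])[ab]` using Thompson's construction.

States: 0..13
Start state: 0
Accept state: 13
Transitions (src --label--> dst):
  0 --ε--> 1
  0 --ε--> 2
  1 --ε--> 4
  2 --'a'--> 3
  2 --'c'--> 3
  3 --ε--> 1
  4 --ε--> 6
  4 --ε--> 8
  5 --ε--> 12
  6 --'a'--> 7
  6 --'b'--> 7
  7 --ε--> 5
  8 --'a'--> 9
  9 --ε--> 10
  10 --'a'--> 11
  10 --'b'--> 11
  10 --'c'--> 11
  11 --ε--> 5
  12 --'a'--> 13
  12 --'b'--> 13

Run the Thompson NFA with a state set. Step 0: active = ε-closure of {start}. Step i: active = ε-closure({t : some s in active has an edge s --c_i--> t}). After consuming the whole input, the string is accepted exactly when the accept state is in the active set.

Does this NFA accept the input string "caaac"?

Answer: REJECT

Trace:
S₀ = ε-closure({0}) = {0,1,2,4,6,8}
'c' @ 1: {1,3,4,6,8}
'a' @ 2: {5,7,9,10,12}
'a' @ 3: {5,11,12,13}  ✓accept
'a' @ 4: {13}  ✓accept
'c' @ 5: {}  — no active states
final: {}; accept 13 not in set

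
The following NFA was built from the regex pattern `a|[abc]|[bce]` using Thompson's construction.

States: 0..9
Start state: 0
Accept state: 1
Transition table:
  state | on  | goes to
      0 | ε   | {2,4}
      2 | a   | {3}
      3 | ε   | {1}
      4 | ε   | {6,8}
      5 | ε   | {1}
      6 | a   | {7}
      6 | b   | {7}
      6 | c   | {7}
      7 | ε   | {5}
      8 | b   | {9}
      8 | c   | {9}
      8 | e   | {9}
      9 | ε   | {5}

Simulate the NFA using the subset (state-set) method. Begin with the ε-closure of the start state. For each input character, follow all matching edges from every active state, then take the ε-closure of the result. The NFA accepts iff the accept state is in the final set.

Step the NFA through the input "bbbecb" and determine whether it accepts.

Answer: REJECT

Trace:
initial (ε-close {0}): {0,2,4,6,8}
'b' @ 1: {1,5,7,9}  ✓accept
'b' @ 2: {}  — state set empty
rest 'becb' ignored (set empty)
final: {}; accept 1 not in set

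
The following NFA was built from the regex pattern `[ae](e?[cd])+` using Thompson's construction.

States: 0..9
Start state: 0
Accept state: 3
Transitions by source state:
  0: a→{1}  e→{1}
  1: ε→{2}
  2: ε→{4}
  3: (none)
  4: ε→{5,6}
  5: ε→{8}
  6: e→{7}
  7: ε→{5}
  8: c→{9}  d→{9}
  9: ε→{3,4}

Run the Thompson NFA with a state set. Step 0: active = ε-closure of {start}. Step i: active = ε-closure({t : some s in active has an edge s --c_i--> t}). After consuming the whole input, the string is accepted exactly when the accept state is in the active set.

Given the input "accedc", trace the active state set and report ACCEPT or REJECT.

initial (ε-close {0}): {0}
'a' @ 1: {1,2,4,5,6,8}
'c' @ 2: {3,4,5,6,8,9}  (accept∈set)
'c' @ 3: {3,4,5,6,8,9}  (accept∈set)
'e' @ 4: {5,7,8}
'd' @ 5: {3,4,5,6,8,9}  (accept∈set)
'c' @ 6: {3,4,5,6,8,9}  (accept∈set)
end set {3,4,5,6,8,9} — state 3 in

Answer: ACCEPT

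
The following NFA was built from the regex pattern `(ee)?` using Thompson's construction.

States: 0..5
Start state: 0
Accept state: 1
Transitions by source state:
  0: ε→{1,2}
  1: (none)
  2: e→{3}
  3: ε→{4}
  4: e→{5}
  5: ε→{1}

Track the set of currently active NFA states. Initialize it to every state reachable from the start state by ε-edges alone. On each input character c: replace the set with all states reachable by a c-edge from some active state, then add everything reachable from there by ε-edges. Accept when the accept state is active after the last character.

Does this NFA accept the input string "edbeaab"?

Answer: REJECT

Steps:
S₀ = ε-closure({0}) = {0,1,2}
'e' @ 1: {3,4}
'd' @ 2: {}  — dead — no transitions
rest 'beaab' ignored (set empty)
final: {}; accept 1 not in set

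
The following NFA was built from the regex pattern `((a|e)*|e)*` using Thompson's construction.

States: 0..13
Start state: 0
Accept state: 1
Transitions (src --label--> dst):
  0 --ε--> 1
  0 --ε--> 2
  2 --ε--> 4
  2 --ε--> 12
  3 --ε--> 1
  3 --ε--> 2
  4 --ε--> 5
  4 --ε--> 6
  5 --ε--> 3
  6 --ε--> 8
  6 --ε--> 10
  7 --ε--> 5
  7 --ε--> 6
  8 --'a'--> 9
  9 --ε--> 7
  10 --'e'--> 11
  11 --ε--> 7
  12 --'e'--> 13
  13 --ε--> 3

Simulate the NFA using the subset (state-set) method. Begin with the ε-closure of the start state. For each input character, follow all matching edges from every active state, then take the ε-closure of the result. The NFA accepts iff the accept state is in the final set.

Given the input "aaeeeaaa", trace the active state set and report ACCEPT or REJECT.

initial (ε-close {0}): {0,1,2,3,4,5,6,8,10,12}
'a' @ 1: {1,2,3,4,5,6,7,8,9,10,12}  ✓accept
'a' @ 2: {1,2,3,4,5,6,7,8,9,10,12}  ✓accept
'e' @ 3: {1,2,3,4,5,6,7,8,10,11,12,13}  ✓accept
'e' @ 4: {1,2,3,4,5,6,7,8,10,11,12,13}  ✓accept
'e' @ 5: {1,2,3,4,5,6,7,8,10,11,12,13}  ✓accept
'a' @ 6: {1,2,3,4,5,6,7,8,9,10,12}  ✓accept
'a' @ 7: {1,2,3,4,5,6,7,8,9,10,12}  ✓accept
'a' @ 8: {1,2,3,4,5,6,7,8,9,10,12}  ✓accept
end set {1,2,3,4,5,6,7,8,9,10,12} — state 1 in

Answer: ACCEPT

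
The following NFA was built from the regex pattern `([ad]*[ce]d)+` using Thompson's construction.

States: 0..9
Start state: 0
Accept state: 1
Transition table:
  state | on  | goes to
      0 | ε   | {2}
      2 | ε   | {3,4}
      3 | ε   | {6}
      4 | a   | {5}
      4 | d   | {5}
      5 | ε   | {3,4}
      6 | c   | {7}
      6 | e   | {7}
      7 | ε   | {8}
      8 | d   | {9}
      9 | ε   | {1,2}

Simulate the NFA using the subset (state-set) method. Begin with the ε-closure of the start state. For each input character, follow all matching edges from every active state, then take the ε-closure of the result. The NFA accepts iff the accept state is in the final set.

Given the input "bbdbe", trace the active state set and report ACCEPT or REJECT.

Answer: REJECT

Steps:
start: ε-closure({0}) = {0,2,3,4,6}
'b' @ 1: {}  — dead — no transitions
rest 'bdbe' ignored (set empty)
end set {} — state 1 not in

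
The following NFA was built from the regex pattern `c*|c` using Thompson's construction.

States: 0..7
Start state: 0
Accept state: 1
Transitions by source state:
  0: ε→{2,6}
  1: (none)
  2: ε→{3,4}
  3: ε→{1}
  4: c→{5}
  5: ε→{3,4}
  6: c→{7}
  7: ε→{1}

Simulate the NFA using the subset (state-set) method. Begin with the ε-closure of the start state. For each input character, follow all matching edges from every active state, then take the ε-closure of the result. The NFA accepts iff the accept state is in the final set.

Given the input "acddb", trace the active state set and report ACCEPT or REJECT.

start: ε-closure({0}) = {0,1,2,3,4,6}
'a' @ 1: {}  — no active states
rest 'cddb' ignored (set empty)
after full input: {}  (accept=1 not in)

Answer: REJECT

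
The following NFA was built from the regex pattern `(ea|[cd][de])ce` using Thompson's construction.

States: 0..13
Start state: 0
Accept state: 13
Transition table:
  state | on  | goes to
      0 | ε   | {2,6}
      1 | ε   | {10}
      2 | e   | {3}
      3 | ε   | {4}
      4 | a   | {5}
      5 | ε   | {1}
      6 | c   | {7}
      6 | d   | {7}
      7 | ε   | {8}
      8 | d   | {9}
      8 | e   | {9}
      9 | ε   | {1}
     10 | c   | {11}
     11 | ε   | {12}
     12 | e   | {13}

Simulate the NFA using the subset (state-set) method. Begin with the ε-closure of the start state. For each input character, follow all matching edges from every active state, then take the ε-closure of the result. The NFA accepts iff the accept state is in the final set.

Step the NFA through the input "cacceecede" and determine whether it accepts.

Answer: REJECT

Derivation:
start: ε-closure({0}) = {0,2,6}
'c' @ 1: {7,8}
'a' @ 2: {}  — state set empty
rest 'cceecede' ignored (set empty)
final: {}; accept 13 not in set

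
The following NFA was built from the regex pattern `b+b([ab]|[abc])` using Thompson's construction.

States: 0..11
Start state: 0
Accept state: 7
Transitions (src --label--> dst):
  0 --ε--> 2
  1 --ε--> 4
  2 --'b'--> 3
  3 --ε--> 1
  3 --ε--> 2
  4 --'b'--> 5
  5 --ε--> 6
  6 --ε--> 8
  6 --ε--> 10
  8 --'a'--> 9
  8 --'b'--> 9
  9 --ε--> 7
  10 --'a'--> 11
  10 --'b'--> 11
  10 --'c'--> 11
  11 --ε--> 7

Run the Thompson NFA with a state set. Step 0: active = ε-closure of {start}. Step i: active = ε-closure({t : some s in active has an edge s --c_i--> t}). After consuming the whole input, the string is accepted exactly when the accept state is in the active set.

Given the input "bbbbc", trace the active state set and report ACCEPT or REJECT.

start: ε-closure({0}) = {0,2}
'b' @ 1: {1,2,3,4}
'b' @ 2: {1,2,3,4,5,6,8,10}
'b' @ 3: {1,2,3,4,5,6,7,8,9,10,11}  ✓accept
'b' @ 4: {1,2,3,4,5,6,7,8,9,10,11}  ✓accept
'c' @ 5: {7,11}  ✓accept
after full input: {7,11}  (accept=7 in)

Answer: ACCEPT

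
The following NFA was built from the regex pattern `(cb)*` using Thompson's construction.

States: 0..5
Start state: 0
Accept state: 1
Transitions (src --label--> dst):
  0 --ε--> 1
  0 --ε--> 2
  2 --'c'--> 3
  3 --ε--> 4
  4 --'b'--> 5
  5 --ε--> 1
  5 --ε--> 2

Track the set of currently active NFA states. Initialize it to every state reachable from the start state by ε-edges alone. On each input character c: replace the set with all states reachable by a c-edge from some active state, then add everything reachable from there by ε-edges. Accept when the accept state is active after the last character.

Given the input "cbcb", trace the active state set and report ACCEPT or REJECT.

Answer: ACCEPT

Trace:
initial (ε-close {0}): {0,1,2}
'c' @ 1: {3,4}
'b' @ 2: {1,2,5}  [accepting]
'c' @ 3: {3,4}
'b' @ 4: {1,2,5}  [accepting]
after full input: {1,2,5}  (accept=1 in)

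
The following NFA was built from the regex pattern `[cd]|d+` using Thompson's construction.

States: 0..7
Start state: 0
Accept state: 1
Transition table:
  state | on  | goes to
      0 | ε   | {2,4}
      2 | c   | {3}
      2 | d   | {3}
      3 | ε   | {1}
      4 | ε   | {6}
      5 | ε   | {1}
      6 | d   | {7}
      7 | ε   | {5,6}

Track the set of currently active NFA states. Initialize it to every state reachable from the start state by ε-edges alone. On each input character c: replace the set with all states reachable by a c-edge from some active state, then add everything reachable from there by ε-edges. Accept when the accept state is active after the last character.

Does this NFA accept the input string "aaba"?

S₀ = ε-closure({0}) = {0,2,4,6}
'a' @ 1: {}  — no active states
rest 'aba' ignored (set empty)
end set {} — state 1 not in

Answer: REJECT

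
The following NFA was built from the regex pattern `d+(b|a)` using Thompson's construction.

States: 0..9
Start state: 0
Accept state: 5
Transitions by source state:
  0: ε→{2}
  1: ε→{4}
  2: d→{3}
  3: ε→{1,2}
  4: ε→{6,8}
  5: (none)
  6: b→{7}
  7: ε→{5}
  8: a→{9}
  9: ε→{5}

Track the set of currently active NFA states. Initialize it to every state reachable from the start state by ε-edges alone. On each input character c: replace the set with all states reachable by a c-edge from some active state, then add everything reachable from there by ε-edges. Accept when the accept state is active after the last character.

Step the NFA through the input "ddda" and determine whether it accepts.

Answer: ACCEPT

Steps:
start: ε-closure({0}) = {0,2}
'd' @ 1: {1,2,3,4,6,8}
'd' @ 2: {1,2,3,4,6,8}
'd' @ 3: {1,2,3,4,6,8}
'a' @ 4: {5,9}  (accept∈set)
end set {5,9} — state 5 in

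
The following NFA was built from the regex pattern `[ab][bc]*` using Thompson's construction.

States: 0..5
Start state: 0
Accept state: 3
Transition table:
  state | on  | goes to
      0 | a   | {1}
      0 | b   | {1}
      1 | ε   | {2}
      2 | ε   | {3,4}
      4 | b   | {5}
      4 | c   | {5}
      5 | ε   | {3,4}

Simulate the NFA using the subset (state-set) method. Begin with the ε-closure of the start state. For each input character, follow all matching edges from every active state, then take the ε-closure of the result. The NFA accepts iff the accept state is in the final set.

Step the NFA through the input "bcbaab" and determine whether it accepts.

start: ε-closure({0}) = {0}
'b' @ 1: {1,2,3,4}  (accept∈set)
'c' @ 2: {3,4,5}  (accept∈set)
'b' @ 3: {3,4,5}  (accept∈set)
'a' @ 4: {}  — no active states
rest 'ab' ignored (set empty)
final: {}; accept 3 not in set

Answer: REJECT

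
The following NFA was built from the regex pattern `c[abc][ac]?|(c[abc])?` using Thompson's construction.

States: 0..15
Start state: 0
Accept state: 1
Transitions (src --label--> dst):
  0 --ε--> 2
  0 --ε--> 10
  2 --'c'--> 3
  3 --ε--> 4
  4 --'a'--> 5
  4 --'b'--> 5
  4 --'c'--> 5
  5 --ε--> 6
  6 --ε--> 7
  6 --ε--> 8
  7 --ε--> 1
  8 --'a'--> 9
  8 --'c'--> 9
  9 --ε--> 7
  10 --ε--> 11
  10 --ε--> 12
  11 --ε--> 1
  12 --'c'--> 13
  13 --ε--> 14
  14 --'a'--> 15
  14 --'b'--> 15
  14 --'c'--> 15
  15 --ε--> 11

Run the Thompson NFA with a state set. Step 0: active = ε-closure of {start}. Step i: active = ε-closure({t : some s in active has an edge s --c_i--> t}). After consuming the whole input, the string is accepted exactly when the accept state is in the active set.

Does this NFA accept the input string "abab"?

Answer: REJECT

Steps:
S₀ = ε-closure({0}) = {0,1,2,10,11,12}
'a' @ 1: {}  — state set empty
rest 'bab' ignored (set empty)
end set {} — state 1 not in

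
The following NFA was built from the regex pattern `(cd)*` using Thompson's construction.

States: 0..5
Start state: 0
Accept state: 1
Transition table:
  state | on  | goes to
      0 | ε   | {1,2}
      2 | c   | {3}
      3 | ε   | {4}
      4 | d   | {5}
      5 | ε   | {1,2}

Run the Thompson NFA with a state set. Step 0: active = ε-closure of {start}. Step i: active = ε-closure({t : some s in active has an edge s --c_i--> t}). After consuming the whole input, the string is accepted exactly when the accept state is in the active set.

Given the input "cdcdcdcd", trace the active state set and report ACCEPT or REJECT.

Answer: ACCEPT

Steps:
start: ε-closure({0}) = {0,1,2}
'c' @ 1: {3,4}
'd' @ 2: {1,2,5}  [accepting]
'c' @ 3: {3,4}
'd' @ 4: {1,2,5}  [accepting]
'c' @ 5: {3,4}
'd' @ 6: {1,2,5}  [accepting]
'c' @ 7: {3,4}
'd' @ 8: {1,2,5}  [accepting]
after full input: {1,2,5}  (accept=1 in)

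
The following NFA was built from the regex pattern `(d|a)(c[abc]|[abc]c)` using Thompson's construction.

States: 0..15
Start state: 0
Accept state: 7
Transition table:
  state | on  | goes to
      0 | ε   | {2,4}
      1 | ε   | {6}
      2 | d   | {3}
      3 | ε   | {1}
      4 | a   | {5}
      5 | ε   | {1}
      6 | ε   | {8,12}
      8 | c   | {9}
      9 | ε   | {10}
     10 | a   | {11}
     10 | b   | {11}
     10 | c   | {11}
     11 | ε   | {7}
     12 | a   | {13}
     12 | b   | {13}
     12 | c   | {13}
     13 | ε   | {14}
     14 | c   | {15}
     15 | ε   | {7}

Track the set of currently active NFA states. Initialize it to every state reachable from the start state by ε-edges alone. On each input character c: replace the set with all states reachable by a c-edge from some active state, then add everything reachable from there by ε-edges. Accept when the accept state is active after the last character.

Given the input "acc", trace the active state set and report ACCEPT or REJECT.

Answer: ACCEPT

Derivation:
S₀ = ε-closure({0}) = {0,2,4}
'a' @ 1: {1,5,6,8,12}
'c' @ 2: {9,10,13,14}
'c' @ 3: {7,11,15}  (accept∈set)
final: {7,11,15}; accept 7 in set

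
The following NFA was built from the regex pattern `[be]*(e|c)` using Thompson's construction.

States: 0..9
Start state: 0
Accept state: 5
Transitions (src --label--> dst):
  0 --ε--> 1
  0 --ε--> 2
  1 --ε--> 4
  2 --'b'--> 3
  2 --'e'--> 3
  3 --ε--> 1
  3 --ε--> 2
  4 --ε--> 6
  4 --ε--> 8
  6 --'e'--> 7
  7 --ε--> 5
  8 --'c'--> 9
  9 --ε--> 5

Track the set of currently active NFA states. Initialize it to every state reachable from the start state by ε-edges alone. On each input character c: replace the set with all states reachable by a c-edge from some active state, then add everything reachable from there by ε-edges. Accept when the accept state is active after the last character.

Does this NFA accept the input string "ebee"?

Answer: ACCEPT

Derivation:
start: ε-closure({0}) = {0,1,2,4,6,8}
'e' @ 1: {1,2,3,4,5,6,7,8}  ✓accept
'b' @ 2: {1,2,3,4,6,8}
'e' @ 3: {1,2,3,4,5,6,7,8}  ✓accept
'e' @ 4: {1,2,3,4,5,6,7,8}  ✓accept
after full input: {1,2,3,4,5,6,7,8}  (accept=5 in)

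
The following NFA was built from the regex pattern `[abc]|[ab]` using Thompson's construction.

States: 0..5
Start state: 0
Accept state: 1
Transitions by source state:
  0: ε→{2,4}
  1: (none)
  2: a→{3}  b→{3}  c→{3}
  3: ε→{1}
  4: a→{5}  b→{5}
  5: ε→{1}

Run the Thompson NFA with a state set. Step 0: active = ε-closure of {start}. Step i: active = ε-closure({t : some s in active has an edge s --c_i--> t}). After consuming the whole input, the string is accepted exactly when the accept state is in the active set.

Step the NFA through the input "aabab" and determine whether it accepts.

Answer: REJECT

Trace:
S₀ = ε-closure({0}) = {0,2,4}
'a' @ 1: {1,3,5}  (accept∈set)
'a' @ 2: {}  — state set empty
rest 'bab' ignored (set empty)
final: {}; accept 1 not in set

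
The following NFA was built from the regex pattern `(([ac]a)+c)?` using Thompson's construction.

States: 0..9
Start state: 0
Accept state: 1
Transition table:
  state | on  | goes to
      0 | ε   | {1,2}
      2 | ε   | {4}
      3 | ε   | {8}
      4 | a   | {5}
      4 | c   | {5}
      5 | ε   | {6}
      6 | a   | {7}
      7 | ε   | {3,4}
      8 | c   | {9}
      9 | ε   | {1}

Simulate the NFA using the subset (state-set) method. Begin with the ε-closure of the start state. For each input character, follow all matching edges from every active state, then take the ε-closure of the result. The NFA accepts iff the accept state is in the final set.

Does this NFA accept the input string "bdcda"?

Answer: REJECT

Trace:
S₀ = ε-closure({0}) = {0,1,2,4}
'b' @ 1: {}  — no active states
rest 'dcda' ignored (set empty)
final: {}; accept 1 not in set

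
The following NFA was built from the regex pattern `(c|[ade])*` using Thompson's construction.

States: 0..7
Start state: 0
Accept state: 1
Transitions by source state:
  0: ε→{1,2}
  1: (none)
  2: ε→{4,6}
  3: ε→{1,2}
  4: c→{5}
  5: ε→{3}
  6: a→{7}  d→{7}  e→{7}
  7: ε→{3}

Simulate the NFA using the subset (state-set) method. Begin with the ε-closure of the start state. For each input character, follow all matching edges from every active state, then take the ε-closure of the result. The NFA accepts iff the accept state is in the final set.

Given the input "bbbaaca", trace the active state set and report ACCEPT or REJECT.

Answer: REJECT

Steps:
start: ε-closure({0}) = {0,1,2,4,6}
'b' @ 1: {}  — state set empty
rest 'bbaaca' ignored (set empty)
after full input: {}  (accept=1 not in)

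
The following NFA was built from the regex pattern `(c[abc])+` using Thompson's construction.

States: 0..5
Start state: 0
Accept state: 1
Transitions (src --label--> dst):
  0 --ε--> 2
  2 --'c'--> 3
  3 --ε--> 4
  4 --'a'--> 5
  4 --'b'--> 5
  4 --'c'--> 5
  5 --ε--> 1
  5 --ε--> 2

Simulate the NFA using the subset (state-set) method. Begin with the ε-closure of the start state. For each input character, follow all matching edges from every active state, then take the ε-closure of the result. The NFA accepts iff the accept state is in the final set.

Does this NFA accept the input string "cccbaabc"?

start: ε-closure({0}) = {0,2}
'c' @ 1: {3,4}
'c' @ 2: {1,2,5}  ✓accept
'c' @ 3: {3,4}
'b' @ 4: {1,2,5}  ✓accept
'a' @ 5: {}  — dead — no transitions
rest 'abc' ignored (set empty)
end set {} — state 1 not in

Answer: REJECT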